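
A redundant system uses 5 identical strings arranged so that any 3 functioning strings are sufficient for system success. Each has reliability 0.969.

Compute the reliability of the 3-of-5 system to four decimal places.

R = Σ_{i=3}^{5} C(5,i) p^i (1−p)^{5−i} with p = 0.969
C(5,3)·0.969^3·0.031^2 = 0.008744
C(5,4)·0.969^4·0.031^1 = 0.136655
C(5,5)·0.969^5·0.031^0 = 0.854317
Sum = 0.9997

0.9997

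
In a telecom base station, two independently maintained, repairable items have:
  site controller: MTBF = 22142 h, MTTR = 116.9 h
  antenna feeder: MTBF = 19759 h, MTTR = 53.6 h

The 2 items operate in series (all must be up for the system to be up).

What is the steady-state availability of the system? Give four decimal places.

A(site controller) = MTBF/(MTBF+MTTR) = 22142/(22142+116.9) = 0.994748
A(antenna feeder) = MTBF/(MTBF+MTTR) = 19759/(19759+53.6) = 0.997295
Series availability: 0.994748 × 0.997295 = 0.9921

0.9921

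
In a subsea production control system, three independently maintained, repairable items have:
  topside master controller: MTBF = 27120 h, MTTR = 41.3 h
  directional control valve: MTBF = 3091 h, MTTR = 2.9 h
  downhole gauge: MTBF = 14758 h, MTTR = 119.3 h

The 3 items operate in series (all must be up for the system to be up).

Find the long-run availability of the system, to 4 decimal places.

0.9895

A(topside master controller) = MTBF/(MTBF+MTTR) = 27120/(27120+41.3) = 0.998479
A(directional control valve) = MTBF/(MTBF+MTTR) = 3091/(3091+2.9) = 0.999063
A(downhole gauge) = MTBF/(MTBF+MTTR) = 14758/(14758+119.3) = 0.991981
Series availability: 0.998479 × 0.999063 × 0.991981 = 0.9895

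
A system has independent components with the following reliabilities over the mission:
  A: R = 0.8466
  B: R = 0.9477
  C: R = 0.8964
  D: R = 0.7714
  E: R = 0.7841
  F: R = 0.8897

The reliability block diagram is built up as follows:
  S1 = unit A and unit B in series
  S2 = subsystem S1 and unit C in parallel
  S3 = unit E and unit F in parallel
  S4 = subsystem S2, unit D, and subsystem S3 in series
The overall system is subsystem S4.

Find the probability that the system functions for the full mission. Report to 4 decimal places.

Series (A and B): 0.846600 × 0.947700 = 0.802323
Parallel ([0.802323] and C): 1 − (1 − 0.802323)(1 − 0.896400) = 0.979521
Parallel (E and F): 1 − (1 − 0.784100)(1 − 0.889700) = 0.976186
Series ([0.979521], D, and [0.976186]): 0.979521 × 0.771400 × 0.976186 = 0.7376

0.7376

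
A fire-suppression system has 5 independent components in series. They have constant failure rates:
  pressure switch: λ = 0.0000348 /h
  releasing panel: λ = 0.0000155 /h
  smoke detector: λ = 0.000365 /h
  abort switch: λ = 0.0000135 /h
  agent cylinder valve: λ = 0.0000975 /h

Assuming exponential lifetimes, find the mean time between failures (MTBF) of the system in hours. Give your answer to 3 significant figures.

Series of exponential components: λ_sys = Σ λ_i
λ_sys = 0.0000348 + 0.0000155 + 0.000365 + 0.0000135 + 0.0000975 = 5.2630e-04 /h
MTBF = 1 / λ_sys = 1900 h

1900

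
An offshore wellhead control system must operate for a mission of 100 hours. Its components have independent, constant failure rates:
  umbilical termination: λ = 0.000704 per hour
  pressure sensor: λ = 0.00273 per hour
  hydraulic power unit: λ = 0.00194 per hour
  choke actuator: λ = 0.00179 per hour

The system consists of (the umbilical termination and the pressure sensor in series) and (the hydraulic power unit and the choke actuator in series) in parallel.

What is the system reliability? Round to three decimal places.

R(umbilical termination) = exp(−0.000704 × 100) = 0.93202
R(pressure sensor) = exp(−0.00273 × 100) = 0.76109
R(hydraulic power unit) = exp(−0.00194 × 100) = 0.82366
R(choke actuator) = exp(−0.00179 × 100) = 0.83611
Series (umbilical termination and pressure sensor): 0.93202 × 0.76109 = 0.70935
Series (hydraulic power unit and choke actuator): 0.82366 × 0.83611 = 0.68867
Parallel ([0.70935] and [0.68867]): 1 − (1 − 0.70935)(1 − 0.68867) = 0.910

0.910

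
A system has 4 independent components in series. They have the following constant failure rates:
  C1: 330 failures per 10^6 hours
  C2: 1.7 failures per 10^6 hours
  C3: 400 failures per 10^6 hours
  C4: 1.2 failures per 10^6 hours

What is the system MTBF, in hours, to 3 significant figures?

1360

Series of exponential components: λ_sys = Σ λ_i
λ_sys = 0.00033 + 0.0000017 + 0.00040 + 0.0000012 = 7.3290e-04 /h
MTBF = 1 / λ_sys = 1360 h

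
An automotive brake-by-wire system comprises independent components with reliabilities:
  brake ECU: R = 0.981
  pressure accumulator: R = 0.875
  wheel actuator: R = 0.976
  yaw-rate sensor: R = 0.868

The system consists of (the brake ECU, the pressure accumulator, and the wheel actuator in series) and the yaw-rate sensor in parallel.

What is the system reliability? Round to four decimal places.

Series (brake ECU, pressure accumulator, and wheel actuator): 0.981000 × 0.875000 × 0.976000 = 0.837774
Parallel ([0.837774] and yaw-rate sensor): 1 − (1 − 0.837774)(1 − 0.868000) = 0.9786

0.9786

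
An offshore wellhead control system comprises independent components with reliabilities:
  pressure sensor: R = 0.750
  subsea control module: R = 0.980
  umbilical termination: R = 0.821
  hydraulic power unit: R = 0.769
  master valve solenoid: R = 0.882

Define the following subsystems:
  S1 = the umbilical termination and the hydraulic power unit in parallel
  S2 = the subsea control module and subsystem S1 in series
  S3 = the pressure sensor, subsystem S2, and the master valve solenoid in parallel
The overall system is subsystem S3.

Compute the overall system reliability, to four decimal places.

Parallel (umbilical termination and hydraulic power unit): 1 − (1 − 0.821000)(1 − 0.769000) = 0.958651
Series (subsea control module and [0.958651]): 0.980000 × 0.958651 = 0.939478
Parallel (pressure sensor, [0.939478], and master valve solenoid): 1 − (1 − 0.750000)(1 − 0.939478)(1 − 0.882000) = 0.9982

0.9982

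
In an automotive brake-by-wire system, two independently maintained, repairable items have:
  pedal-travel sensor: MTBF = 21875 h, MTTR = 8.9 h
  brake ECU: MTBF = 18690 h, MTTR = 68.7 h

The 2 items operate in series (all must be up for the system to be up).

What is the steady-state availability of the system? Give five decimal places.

A(pedal-travel sensor) = MTBF/(MTBF+MTTR) = 21875/(21875+8.9) = 0.999593
A(brake ECU) = MTBF/(MTBF+MTTR) = 18690/(18690+68.7) = 0.996338
Series availability: 0.999593 × 0.996338 = 0.99593

0.99593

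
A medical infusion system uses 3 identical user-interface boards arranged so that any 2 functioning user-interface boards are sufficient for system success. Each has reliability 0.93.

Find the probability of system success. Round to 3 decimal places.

R = Σ_{i=2}^{3} C(3,i) p^i (1−p)^{3−i} with p = 0.93
C(3,2)·0.93^2·0.07^1 = 0.18163
C(3,3)·0.93^3·0.07^0 = 0.80436
Sum = 0.986

0.986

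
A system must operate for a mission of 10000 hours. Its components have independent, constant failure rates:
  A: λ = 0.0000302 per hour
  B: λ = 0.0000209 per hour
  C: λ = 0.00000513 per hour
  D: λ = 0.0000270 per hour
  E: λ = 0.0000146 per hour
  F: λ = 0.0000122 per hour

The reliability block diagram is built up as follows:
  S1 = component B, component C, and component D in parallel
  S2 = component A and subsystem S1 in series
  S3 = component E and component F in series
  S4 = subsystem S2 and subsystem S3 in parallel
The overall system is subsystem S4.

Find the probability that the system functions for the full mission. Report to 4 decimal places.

R(A) = exp(−0.0000302 × 10000) = 0.739338
R(B) = exp(−0.0000209 × 10000) = 0.811395
R(C) = exp(−0.00000513 × 10000) = 0.949994
R(D) = exp(−0.0000270 × 10000) = 0.763379
R(E) = exp(−0.0000146 × 10000) = 0.864158
R(F) = exp(−0.0000122 × 10000) = 0.885148
Parallel (B, C, and D): 1 − (1 − 0.811395)(1 − 0.949994)(1 − 0.763379) = 0.997768
Series (A and [0.997768]): 0.739338 × 0.997768 = 0.737688
Series (E and F): 0.864158 × 0.885148 = 0.764908
Parallel ([0.737688] and [0.764908]): 1 − (1 − 0.737688)(1 − 0.764908) = 0.9383

0.9383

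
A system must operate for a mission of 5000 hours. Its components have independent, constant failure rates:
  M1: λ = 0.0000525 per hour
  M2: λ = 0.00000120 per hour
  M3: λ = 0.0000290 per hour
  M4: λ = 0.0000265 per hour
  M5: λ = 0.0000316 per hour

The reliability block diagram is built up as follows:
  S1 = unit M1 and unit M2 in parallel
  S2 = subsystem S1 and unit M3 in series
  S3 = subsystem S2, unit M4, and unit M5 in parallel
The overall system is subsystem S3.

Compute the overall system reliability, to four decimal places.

0.9975

R(M1) = exp(−0.0000525 × 5000) = 0.769126
R(M2) = exp(−0.00000120 × 5000) = 0.994018
R(M3) = exp(−0.0000290 × 5000) = 0.865022
R(M4) = exp(−0.0000265 × 5000) = 0.875903
R(M5) = exp(−0.0000316 × 5000) = 0.853850
Parallel (M1 and M2): 1 − (1 − 0.769126)(1 − 0.994018) = 0.998619
Series ([0.998619] and M3): 0.998619 × 0.865022 = 0.863827
Parallel ([0.863827], M4, and M5): 1 − (1 − 0.863827)(1 − 0.875903)(1 − 0.853850) = 0.9975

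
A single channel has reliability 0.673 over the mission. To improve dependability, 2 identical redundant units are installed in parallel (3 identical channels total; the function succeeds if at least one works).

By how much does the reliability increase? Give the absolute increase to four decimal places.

R_before = 0.673
R_after = 1 − (1 − 0.673)^3 = 0.9650
ΔR = 0.9650 − 0.673 = 0.2920

0.2920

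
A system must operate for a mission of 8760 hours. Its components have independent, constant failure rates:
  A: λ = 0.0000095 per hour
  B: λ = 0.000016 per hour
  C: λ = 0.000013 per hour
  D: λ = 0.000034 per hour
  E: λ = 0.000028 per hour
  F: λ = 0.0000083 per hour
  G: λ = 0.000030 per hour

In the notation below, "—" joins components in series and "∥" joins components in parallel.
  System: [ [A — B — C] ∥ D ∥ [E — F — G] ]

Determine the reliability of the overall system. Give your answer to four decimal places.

0.9675

R(A) = exp(−0.0000095 × 8760) = 0.920149
R(B) = exp(−0.000016 × 8760) = 0.869219
R(C) = exp(−0.000013 × 8760) = 0.892365
R(D) = exp(−0.000034 × 8760) = 0.742420
R(E) = exp(−0.000028 × 8760) = 0.782485
R(F) = exp(−0.0000083 × 8760) = 0.929872
R(G) = exp(−0.000030 × 8760) = 0.768896
Series (A, B, and C): 0.920149 × 0.869219 × 0.892365 = 0.713723
Series (E, F, and G): 0.782485 × 0.929872 × 0.768896 = 0.559457
Parallel ([0.713723], D, and [0.559457]): 1 − (1 − 0.713723)(1 − 0.742420)(1 − 0.559457) = 0.9675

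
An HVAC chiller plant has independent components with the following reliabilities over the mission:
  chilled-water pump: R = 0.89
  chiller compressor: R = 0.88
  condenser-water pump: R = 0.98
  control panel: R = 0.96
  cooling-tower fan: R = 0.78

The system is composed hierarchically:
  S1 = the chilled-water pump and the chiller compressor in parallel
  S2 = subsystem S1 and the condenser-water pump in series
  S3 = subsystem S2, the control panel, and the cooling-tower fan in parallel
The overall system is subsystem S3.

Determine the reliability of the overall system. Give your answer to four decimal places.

0.9997

Parallel (chilled-water pump and chiller compressor): 1 − (1 − 0.890000)(1 − 0.880000) = 0.986800
Series ([0.986800] and condenser-water pump): 0.986800 × 0.980000 = 0.967064
Parallel ([0.967064], control panel, and cooling-tower fan): 1 − (1 − 0.967064)(1 − 0.960000)(1 − 0.780000) = 0.9997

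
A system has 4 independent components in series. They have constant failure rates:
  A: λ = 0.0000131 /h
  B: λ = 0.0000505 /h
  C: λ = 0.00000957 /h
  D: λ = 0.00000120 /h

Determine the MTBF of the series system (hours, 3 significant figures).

Series of exponential components: λ_sys = Σ λ_i
λ_sys = 0.0000131 + 0.0000505 + 0.00000957 + 0.00000120 = 7.4370e-05 /h
MTBF = 1 / λ_sys = 13400 h

13400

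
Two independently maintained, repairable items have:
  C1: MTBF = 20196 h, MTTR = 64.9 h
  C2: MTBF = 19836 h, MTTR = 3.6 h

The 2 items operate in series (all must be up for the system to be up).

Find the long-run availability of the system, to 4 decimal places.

0.9966

A(C1) = MTBF/(MTBF+MTTR) = 20196/(20196+64.9) = 0.996797
A(C2) = MTBF/(MTBF+MTTR) = 19836/(19836+3.6) = 0.999819
Series availability: 0.996797 × 0.999819 = 0.9966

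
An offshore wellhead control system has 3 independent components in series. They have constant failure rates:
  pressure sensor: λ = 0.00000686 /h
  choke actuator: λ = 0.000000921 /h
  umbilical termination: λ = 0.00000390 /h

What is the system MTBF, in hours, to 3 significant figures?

85600

Series of exponential components: λ_sys = Σ λ_i
λ_sys = 0.00000686 + 0.000000921 + 0.00000390 = 1.1681e-05 /h
MTBF = 1 / λ_sys = 85600 h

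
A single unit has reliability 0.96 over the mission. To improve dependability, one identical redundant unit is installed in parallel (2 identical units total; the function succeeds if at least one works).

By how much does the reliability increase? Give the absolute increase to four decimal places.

R_before = 0.96
R_after = 1 − (1 − 0.96)^2 = 0.9984
ΔR = 0.9984 − 0.96 = 0.0384

0.0384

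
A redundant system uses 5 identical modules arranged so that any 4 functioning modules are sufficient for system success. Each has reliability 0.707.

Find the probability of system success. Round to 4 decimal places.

0.5427

R = Σ_{i=4}^{5} C(5,i) p^i (1−p)^{5−i} with p = 0.707
C(5,4)·0.707^4·0.293^1 = 0.366029
C(5,5)·0.707^5·0.293^0 = 0.176643
Sum = 0.5427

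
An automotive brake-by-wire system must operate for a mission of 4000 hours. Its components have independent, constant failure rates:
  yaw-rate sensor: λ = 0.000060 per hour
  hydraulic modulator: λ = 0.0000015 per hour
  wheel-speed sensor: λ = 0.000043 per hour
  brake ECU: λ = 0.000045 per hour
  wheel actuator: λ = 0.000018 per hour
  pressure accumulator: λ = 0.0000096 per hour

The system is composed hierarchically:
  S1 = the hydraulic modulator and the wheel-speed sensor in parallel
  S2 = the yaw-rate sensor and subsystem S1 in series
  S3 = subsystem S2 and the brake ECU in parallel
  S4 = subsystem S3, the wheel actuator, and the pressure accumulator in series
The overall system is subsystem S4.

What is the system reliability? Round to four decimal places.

R(yaw-rate sensor) = exp(−0.000060 × 4000) = 0.786628
R(hydraulic modulator) = exp(−0.0000015 × 4000) = 0.994018
R(wheel-speed sensor) = exp(−0.000043 × 4000) = 0.841979
R(brake ECU) = exp(−0.000045 × 4000) = 0.835270
R(wheel actuator) = exp(−0.000018 × 4000) = 0.930531
R(pressure accumulator) = exp(−0.0000096 × 4000) = 0.962328
Parallel (hydraulic modulator and wheel-speed sensor): 1 − (1 − 0.994018)(1 − 0.841979) = 0.999055
Series (yaw-rate sensor and [0.999055]): 0.786628 × 0.999055 = 0.785885
Parallel ([0.785885] and brake ECU): 1 − (1 − 0.785885)(1 − 0.835270) = 0.964729
Series ([0.964729], wheel actuator, and pressure accumulator): 0.964729 × 0.930531 × 0.962328 = 0.8639

0.8639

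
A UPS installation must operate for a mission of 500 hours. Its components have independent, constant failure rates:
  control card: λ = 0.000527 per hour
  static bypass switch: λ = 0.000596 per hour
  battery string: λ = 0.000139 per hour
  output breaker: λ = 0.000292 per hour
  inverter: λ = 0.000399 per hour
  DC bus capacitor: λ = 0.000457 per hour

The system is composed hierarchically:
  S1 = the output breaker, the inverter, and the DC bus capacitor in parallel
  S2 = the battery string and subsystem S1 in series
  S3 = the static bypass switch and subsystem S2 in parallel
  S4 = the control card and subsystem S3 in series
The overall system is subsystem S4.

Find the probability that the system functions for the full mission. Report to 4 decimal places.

0.7541

R(control card) = exp(−0.000527 × 500) = 0.768358
R(static bypass switch) = exp(−0.000596 × 500) = 0.742301
R(battery string) = exp(−0.000139 × 500) = 0.932860
R(output breaker) = exp(−0.000292 × 500) = 0.864158
R(inverter) = exp(−0.000399 × 500) = 0.819140
R(DC bus capacitor) = exp(−0.000457 × 500) = 0.795726
Parallel (output breaker, inverter, and DC bus capacitor): 1 − (1 − 0.864158)(1 − 0.819140)(1 − 0.795726) = 0.994981
Series (battery string and [0.994981]): 0.932860 × 0.994981 = 0.928178
Parallel (static bypass switch and [0.928178]): 1 − (1 − 0.742301)(1 − 0.928178) = 0.981492
Series (control card and [0.981492]): 0.768358 × 0.981492 = 0.7541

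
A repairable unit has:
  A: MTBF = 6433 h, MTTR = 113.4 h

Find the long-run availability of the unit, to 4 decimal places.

0.9827

A(A) = MTBF/(MTBF+MTTR) = 6433/(6433+113.4) = 0.9827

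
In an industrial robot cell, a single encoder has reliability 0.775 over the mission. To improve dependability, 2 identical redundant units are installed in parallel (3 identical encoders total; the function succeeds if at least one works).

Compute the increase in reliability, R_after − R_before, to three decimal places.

R_before = 0.775
R_after = 1 − (1 − 0.775)^3 = 0.989
ΔR = 0.989 − 0.775 = 0.214

0.214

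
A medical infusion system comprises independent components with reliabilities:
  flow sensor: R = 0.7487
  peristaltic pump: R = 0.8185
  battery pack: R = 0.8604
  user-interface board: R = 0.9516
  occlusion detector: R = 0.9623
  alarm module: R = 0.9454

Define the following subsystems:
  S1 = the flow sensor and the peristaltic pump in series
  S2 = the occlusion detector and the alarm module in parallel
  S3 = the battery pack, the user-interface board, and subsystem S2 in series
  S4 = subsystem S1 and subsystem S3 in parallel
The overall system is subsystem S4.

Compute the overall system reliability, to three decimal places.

Series (flow sensor and peristaltic pump): 0.74870 × 0.81850 = 0.61281
Parallel (occlusion detector and alarm module): 1 − (1 − 0.96230)(1 − 0.94540) = 0.99794
Series (battery pack, user-interface board, and [0.99794]): 0.86040 × 0.95160 × 0.99794 = 0.81707
Parallel ([0.61281] and [0.81707]): 1 − (1 − 0.61281)(1 − 0.81707) = 0.929

0.929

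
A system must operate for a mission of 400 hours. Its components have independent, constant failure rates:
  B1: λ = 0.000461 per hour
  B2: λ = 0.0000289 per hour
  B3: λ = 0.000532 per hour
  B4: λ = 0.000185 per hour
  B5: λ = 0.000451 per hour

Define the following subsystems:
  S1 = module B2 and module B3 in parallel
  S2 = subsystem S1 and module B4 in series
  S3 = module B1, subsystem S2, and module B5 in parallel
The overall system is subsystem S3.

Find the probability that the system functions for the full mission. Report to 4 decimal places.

0.9980

R(B1) = exp(−0.000461 × 400) = 0.831603
R(B2) = exp(−0.0000289 × 400) = 0.988507
R(B3) = exp(−0.000532 × 400) = 0.808318
R(B4) = exp(−0.000185 × 400) = 0.928672
R(B5) = exp(−0.000451 × 400) = 0.834936
Parallel (B2 and B3): 1 − (1 − 0.988507)(1 − 0.808318) = 0.997797
Series ([0.997797] and B4): 0.997797 × 0.928672 = 0.926626
Parallel (B1, [0.926626], and B5): 1 − (1 − 0.831603)(1 − 0.926626)(1 − 0.834936) = 0.9980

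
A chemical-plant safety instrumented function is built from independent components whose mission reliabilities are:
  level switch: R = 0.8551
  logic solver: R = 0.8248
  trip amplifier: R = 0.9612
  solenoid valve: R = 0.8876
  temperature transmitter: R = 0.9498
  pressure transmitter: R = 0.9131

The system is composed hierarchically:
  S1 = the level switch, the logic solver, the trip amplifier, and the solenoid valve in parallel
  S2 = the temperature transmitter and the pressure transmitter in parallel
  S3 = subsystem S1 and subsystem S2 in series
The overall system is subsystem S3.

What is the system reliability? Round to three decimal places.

Parallel (level switch, logic solver, trip amplifier, and solenoid valve): 1 − (1 − 0.85510)(1 − 0.82480)(1 − 0.96120)(1 − 0.88760) = 0.99989
Parallel (temperature transmitter and pressure transmitter): 1 − (1 − 0.94980)(1 − 0.91310) = 0.99564
Series ([0.99989] and [0.99564]): 0.99989 × 0.99564 = 0.996

0.996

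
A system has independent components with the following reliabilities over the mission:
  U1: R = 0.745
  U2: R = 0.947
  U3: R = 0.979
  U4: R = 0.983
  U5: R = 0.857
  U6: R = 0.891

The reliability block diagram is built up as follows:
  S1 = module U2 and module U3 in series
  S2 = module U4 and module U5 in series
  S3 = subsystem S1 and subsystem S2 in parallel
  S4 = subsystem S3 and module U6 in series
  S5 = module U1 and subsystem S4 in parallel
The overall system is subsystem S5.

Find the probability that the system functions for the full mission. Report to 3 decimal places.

Series (U2 and U3): 0.94700 × 0.97900 = 0.92711
Series (U4 and U5): 0.98300 × 0.85700 = 0.84243
Parallel ([0.92711] and [0.84243]): 1 − (1 − 0.92711)(1 − 0.84243) = 0.98851
Series ([0.98851] and U6): 0.98851 × 0.89100 = 0.88076
Parallel (U1 and [0.88076]): 1 − (1 − 0.74500)(1 − 0.88076) = 0.970

0.970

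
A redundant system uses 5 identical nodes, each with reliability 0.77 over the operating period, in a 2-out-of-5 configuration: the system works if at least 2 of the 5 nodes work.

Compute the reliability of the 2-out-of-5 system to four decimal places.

0.9886

R = Σ_{i=2}^{5} C(5,i) p^i (1−p)^{5−i} with p = 0.77
C(5,2)·0.77^2·0.23^3 = 0.072138
C(5,3)·0.77^3·0.23^2 = 0.241506
C(5,4)·0.77^4·0.23^1 = 0.404260
C(5,5)·0.77^5·0.23^0 = 0.270678
Sum = 0.9886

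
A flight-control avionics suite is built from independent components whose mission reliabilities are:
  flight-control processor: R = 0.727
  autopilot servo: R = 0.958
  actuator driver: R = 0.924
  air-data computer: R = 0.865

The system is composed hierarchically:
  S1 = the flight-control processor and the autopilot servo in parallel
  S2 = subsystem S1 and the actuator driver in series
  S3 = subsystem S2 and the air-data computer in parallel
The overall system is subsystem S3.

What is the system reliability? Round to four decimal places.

Parallel (flight-control processor and autopilot servo): 1 − (1 − 0.727000)(1 − 0.958000) = 0.988534
Series ([0.988534] and actuator driver): 0.988534 × 0.924000 = 0.913405
Parallel ([0.913405] and air-data computer): 1 − (1 − 0.913405)(1 − 0.865000) = 0.9883

0.9883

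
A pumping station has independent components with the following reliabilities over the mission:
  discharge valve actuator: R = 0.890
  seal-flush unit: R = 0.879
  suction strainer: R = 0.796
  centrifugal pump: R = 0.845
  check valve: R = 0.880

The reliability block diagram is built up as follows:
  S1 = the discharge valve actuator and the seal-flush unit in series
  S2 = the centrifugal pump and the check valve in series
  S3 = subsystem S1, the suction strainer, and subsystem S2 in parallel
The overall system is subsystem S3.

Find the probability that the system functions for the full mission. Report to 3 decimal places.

0.989

Series (discharge valve actuator and seal-flush unit): 0.89000 × 0.87900 = 0.78231
Series (centrifugal pump and check valve): 0.84500 × 0.88000 = 0.74360
Parallel ([0.78231], suction strainer, and [0.74360]): 1 − (1 − 0.78231)(1 − 0.79600)(1 − 0.74360) = 0.989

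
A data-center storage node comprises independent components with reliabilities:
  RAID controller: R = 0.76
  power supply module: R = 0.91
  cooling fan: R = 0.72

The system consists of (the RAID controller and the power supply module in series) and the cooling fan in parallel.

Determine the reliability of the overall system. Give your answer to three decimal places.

Series (RAID controller and power supply module): 0.76000 × 0.91000 = 0.69160
Parallel ([0.69160] and cooling fan): 1 − (1 − 0.69160)(1 − 0.72000) = 0.914

0.914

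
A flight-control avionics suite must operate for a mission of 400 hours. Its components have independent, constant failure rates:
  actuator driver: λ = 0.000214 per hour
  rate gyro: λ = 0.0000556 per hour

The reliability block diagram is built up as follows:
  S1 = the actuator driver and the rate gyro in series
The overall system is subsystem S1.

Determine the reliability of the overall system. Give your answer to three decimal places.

R(actuator driver) = exp(−0.000214 × 400) = 0.91796
R(rate gyro) = exp(−0.0000556 × 400) = 0.97801
Series (actuator driver and rate gyro): 0.91796 × 0.97801 = 0.898

0.898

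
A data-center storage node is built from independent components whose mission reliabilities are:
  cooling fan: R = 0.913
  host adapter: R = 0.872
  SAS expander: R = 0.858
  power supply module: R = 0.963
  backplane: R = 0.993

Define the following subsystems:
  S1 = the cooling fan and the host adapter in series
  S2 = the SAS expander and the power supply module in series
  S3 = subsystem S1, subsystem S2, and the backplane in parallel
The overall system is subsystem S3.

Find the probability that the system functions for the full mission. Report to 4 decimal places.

0.9998

Series (cooling fan and host adapter): 0.913000 × 0.872000 = 0.796136
Series (SAS expander and power supply module): 0.858000 × 0.963000 = 0.826254
Parallel ([0.796136], [0.826254], and backplane): 1 − (1 − 0.796136)(1 − 0.826254)(1 − 0.993000) = 0.9998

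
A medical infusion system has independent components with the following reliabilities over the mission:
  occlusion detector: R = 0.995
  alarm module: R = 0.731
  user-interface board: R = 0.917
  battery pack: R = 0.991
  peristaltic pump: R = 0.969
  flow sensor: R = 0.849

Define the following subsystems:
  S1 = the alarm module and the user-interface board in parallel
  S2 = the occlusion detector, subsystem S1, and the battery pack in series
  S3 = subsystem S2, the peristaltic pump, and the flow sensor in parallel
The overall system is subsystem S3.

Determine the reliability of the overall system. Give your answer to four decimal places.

Parallel (alarm module and user-interface board): 1 − (1 − 0.731000)(1 − 0.917000) = 0.977673
Series (occlusion detector, [0.977673], and battery pack): 0.995000 × 0.977673 × 0.991000 = 0.964030
Parallel ([0.964030], peristaltic pump, and flow sensor): 1 − (1 − 0.964030)(1 − 0.969000)(1 − 0.849000) = 0.9998

0.9998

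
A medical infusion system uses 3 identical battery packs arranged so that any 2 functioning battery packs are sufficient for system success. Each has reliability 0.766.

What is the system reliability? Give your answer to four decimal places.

0.8614

R = Σ_{i=2}^{3} C(3,i) p^i (1−p)^{3−i} with p = 0.766
C(3,2)·0.766^2·0.234^1 = 0.411903
C(3,3)·0.766^3·0.234^0 = 0.449455
Sum = 0.8614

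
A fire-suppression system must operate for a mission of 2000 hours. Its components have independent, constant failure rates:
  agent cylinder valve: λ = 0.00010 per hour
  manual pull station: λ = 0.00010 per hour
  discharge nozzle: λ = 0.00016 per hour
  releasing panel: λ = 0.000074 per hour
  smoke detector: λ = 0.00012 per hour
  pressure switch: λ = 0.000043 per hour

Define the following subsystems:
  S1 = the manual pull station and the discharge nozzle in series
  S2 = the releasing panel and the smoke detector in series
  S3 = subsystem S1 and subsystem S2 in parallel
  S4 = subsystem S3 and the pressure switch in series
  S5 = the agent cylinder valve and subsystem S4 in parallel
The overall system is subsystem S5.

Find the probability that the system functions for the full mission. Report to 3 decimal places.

0.963

R(agent cylinder valve) = exp(−0.00010 × 2000) = 0.81873
R(manual pull station) = exp(−0.00010 × 2000) = 0.81873
R(discharge nozzle) = exp(−0.00016 × 2000) = 0.72615
R(releasing panel) = exp(−0.000074 × 2000) = 0.86243
R(smoke detector) = exp(−0.00012 × 2000) = 0.78663
R(pressure switch) = exp(−0.000043 × 2000) = 0.91759
Series (manual pull station and discharge nozzle): 0.81873 × 0.72615 = 0.59452
Series (releasing panel and smoke detector): 0.86243 × 0.78663 = 0.67841
Parallel ([0.59452] and [0.67841]): 1 − (1 − 0.59452)(1 − 0.67841) = 0.86960
Series ([0.86960] and pressure switch): 0.86960 × 0.91759 = 0.79794
Parallel (agent cylinder valve and [0.79794]): 1 − (1 − 0.81873)(1 − 0.79794) = 0.963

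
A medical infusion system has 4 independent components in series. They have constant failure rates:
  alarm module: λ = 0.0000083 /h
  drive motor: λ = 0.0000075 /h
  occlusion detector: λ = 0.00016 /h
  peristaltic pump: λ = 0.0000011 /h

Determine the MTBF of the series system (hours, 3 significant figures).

Series of exponential components: λ_sys = Σ λ_i
λ_sys = 0.0000083 + 0.0000075 + 0.00016 + 0.0000011 = 1.7690e-04 /h
MTBF = 1 / λ_sys = 5650 h

5650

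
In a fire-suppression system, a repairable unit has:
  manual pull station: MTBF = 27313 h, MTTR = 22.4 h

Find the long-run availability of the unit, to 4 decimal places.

0.9992

A(manual pull station) = MTBF/(MTBF+MTTR) = 27313/(27313+22.4) = 0.9992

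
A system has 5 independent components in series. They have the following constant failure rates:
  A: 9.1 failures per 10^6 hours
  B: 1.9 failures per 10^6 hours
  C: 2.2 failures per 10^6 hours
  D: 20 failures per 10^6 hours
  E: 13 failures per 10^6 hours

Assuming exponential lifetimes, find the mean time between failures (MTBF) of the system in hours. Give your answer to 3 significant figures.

Series of exponential components: λ_sys = Σ λ_i
λ_sys = 0.0000091 + 0.0000019 + 0.0000022 + 0.000020 + 0.000013 = 4.6200e-05 /h
MTBF = 1 / λ_sys = 21600 h

21600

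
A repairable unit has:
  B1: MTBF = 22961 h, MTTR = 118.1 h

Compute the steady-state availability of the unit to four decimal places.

A(B1) = MTBF/(MTBF+MTTR) = 22961/(22961+118.1) = 0.9949

0.9949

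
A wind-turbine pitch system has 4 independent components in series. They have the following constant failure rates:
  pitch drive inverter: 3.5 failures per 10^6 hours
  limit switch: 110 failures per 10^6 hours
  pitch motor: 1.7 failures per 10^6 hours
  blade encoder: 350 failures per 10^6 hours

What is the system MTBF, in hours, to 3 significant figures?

2150

Series of exponential components: λ_sys = Σ λ_i
λ_sys = 0.0000035 + 0.00011 + 0.0000017 + 0.00035 = 4.6520e-04 /h
MTBF = 1 / λ_sys = 2150 h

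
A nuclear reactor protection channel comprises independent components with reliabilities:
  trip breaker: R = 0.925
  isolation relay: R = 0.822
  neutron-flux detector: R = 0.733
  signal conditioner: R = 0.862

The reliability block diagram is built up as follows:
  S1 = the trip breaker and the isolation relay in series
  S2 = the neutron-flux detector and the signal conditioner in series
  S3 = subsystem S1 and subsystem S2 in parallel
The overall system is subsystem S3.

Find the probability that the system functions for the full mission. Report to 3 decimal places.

0.912

Series (trip breaker and isolation relay): 0.92500 × 0.82200 = 0.76035
Series (neutron-flux detector and signal conditioner): 0.73300 × 0.86200 = 0.63185
Parallel ([0.76035] and [0.63185]): 1 − (1 − 0.76035)(1 − 0.63185) = 0.912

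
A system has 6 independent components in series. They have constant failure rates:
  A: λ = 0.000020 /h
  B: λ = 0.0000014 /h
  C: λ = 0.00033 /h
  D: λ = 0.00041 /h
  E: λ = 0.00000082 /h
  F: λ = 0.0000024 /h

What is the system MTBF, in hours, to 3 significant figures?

Series of exponential components: λ_sys = Σ λ_i
λ_sys = 0.000020 + 0.0000014 + 0.00033 + 0.00041 + 0.00000082 + 0.0000024 = 7.6462e-04 /h
MTBF = 1 / λ_sys = 1310 h

1310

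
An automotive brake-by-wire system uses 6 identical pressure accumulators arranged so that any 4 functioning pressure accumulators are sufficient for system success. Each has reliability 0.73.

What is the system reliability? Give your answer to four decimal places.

0.7977

R = Σ_{i=4}^{6} C(6,i) p^i (1−p)^{6−i} with p = 0.73
C(6,4)·0.73^4·0.27^2 = 0.310535
C(6,5)·0.73^5·0.27^1 = 0.335838
C(6,6)·0.73^6·0.27^0 = 0.151334
Sum = 0.7977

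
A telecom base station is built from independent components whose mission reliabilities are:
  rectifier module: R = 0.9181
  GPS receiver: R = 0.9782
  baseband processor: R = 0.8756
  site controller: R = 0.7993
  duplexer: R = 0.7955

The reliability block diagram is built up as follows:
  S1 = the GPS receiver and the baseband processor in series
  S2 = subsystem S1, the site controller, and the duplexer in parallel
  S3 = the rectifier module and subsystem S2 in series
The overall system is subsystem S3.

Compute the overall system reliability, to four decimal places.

Series (GPS receiver and baseband processor): 0.978200 × 0.875600 = 0.856512
Parallel ([0.856512], site controller, and duplexer): 1 − (1 − 0.856512)(1 − 0.799300)(1 − 0.795500) = 0.994111
Series (rectifier module and [0.994111]): 0.918100 × 0.994111 = 0.9127

0.9127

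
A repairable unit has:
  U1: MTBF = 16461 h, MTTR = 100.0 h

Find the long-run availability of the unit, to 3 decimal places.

0.994

A(U1) = MTBF/(MTBF+MTTR) = 16461/(16461+100.0) = 0.994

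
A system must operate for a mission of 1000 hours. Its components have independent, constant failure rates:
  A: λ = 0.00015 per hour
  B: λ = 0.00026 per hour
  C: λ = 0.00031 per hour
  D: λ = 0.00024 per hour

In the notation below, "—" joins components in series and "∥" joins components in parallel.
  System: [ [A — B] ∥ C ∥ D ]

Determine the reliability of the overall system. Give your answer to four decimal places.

0.9809

R(A) = exp(−0.00015 × 1000) = 0.860708
R(B) = exp(−0.00026 × 1000) = 0.771052
R(C) = exp(−0.00031 × 1000) = 0.733447
R(D) = exp(−0.00024 × 1000) = 0.786628
Series (A and B): 0.860708 × 0.771052 = 0.663651
Parallel ([0.663651], C, and D): 1 − (1 − 0.663651)(1 − 0.733447)(1 − 0.786628) = 0.9809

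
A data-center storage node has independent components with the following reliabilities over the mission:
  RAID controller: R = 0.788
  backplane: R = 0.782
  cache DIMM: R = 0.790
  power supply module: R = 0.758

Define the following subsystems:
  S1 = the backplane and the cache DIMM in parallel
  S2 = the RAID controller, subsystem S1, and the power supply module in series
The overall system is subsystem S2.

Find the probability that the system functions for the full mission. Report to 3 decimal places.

0.570

Parallel (backplane and cache DIMM): 1 − (1 − 0.78200)(1 − 0.79000) = 0.95422
Series (RAID controller, [0.95422], and power supply module): 0.78800 × 0.95422 × 0.75800 = 0.570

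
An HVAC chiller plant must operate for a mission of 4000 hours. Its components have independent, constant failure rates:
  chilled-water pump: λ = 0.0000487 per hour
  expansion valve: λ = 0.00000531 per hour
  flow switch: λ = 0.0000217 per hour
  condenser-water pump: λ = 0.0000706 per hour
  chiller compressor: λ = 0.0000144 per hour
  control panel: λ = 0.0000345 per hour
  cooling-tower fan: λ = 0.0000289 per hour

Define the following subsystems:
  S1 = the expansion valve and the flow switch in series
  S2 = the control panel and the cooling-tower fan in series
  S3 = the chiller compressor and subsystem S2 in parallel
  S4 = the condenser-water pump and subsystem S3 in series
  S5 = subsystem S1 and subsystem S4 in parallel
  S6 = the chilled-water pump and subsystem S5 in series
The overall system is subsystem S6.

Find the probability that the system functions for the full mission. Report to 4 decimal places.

R(chilled-water pump) = exp(−0.0000487 × 4000) = 0.822999
R(expansion valve) = exp(−0.00000531 × 4000) = 0.978984
R(flow switch) = exp(−0.0000217 × 4000) = 0.916860
R(condenser-water pump) = exp(−0.0000706 × 4000) = 0.753972
R(chiller compressor) = exp(−0.0000144 × 4000) = 0.944027
R(control panel) = exp(−0.0000345 × 4000) = 0.871099
R(cooling-tower fan) = exp(−0.0000289 × 4000) = 0.890831
Series (expansion valve and flow switch): 0.978984 × 0.916860 = 0.897591
Series (control panel and cooling-tower fan): 0.871099 × 0.890831 = 0.776002
Parallel (chiller compressor and [0.776002]): 1 − (1 − 0.944027)(1 − 0.776002) = 0.987462
Series (condenser-water pump and [0.987462]): 0.753972 × 0.987462 = 0.744519
Parallel ([0.897591] and [0.744519]): 1 − (1 − 0.897591)(1 − 0.744519) = 0.973836
Series (chilled-water pump and [0.973836]): 0.822999 × 0.973836 = 0.8015

0.8015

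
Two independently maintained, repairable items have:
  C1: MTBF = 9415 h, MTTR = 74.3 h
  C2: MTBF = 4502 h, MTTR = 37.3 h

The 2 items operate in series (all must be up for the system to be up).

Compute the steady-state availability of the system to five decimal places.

0.98402

A(C1) = MTBF/(MTBF+MTTR) = 9415/(9415+74.3) = 0.992170
A(C2) = MTBF/(MTBF+MTTR) = 4502/(4502+37.3) = 0.991783
Series availability: 0.992170 × 0.991783 = 0.98402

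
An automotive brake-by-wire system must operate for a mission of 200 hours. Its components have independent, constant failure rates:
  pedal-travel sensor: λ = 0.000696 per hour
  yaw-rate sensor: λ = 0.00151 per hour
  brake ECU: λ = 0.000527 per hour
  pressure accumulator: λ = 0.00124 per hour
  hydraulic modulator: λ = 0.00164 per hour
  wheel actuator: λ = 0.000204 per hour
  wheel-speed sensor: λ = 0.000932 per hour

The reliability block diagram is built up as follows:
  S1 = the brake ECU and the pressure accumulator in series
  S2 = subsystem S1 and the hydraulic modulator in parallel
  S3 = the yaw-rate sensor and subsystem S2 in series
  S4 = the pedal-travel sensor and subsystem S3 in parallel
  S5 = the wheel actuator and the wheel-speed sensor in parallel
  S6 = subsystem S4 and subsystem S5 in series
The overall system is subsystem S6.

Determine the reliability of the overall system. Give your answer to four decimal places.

R(pedal-travel sensor) = exp(−0.000696 × 200) = 0.870054
R(yaw-rate sensor) = exp(−0.00151 × 200) = 0.739338
R(brake ECU) = exp(−0.000527 × 200) = 0.899964
R(pressure accumulator) = exp(−0.00124 × 200) = 0.780360
R(hydraulic modulator) = exp(−0.00164 × 200) = 0.720363
R(wheel actuator) = exp(−0.000204 × 200) = 0.960021
R(wheel-speed sensor) = exp(−0.000932 × 200) = 0.829942
Series (brake ECU and pressure accumulator): 0.899964 × 0.780360 = 0.702296
Parallel ([0.702296] and hydraulic modulator): 1 − (1 − 0.702296)(1 − 0.720363) = 0.916751
Series (yaw-rate sensor and [0.916751]): 0.739338 × 0.916751 = 0.677789
Parallel (pedal-travel sensor and [0.677789]): 1 − (1 − 0.870054)(1 − 0.677789) = 0.958130
Parallel (wheel actuator and wheel-speed sensor): 1 − (1 − 0.960021)(1 − 0.829942) = 0.993201
Series ([0.958130] and [0.993201]): 0.958130 × 0.993201 = 0.9516

0.9516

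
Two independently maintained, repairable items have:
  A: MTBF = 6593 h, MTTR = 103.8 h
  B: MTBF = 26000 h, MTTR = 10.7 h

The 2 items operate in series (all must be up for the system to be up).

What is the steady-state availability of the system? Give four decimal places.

0.9841

A(A) = MTBF/(MTBF+MTTR) = 6593/(6593+103.8) = 0.984500
A(B) = MTBF/(MTBF+MTTR) = 26000/(26000+10.7) = 0.999589
Series availability: 0.984500 × 0.999589 = 0.9841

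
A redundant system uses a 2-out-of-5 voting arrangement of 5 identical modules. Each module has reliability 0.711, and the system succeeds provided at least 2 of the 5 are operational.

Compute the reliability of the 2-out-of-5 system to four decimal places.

R = Σ_{i=2}^{5} C(5,i) p^i (1−p)^{5−i} with p = 0.711
C(5,2)·0.711^2·0.289^3 = 0.122020
C(5,3)·0.711^3·0.289^2 = 0.300196
C(5,4)·0.711^4·0.289^1 = 0.369272
C(5,5)·0.711^5·0.289^0 = 0.181697
Sum = 0.9732

0.9732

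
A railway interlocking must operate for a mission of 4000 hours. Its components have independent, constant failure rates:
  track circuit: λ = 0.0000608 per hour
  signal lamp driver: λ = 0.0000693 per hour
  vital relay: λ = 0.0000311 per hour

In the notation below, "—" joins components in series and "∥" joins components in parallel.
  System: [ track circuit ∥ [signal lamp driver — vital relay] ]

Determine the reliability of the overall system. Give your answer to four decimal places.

R(track circuit) = exp(−0.0000608 × 4000) = 0.784115
R(signal lamp driver) = exp(−0.0000693 × 4000) = 0.757903
R(vital relay) = exp(−0.0000311 × 4000) = 0.883027
Series (signal lamp driver and vital relay): 0.757903 × 0.883027 = 0.669249
Parallel (track circuit and [0.669249]): 1 − (1 − 0.784115)(1 − 0.669249) = 0.9286

0.9286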